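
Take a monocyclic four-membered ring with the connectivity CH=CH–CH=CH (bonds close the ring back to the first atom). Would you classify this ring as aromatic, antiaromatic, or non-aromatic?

Antiaromatic

All ring atoms are sp² and supply a p orbital to the ring (every atom in a ring double bond is sp² and brings one electron to the p orbital); the conjugation is uninterrupted.
Counting π electrons: 2 × 2 = 4 from the 2 double-bond units.
A 4n π count (4, n = 1) in a planar conjugated ring means antiaromatic.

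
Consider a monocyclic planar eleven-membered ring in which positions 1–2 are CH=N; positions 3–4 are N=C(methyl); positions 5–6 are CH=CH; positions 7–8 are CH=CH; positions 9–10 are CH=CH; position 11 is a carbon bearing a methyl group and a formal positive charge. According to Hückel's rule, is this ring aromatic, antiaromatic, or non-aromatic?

Aromatic

The p orbitals form a continuous loop: each doubly-bonded ring atom is sp² with one p-orbital electron; the doubly-bonded nitrogens are pyridine-type — their lone pairs lie in the ring plane, leaving one electron in the p orbital; the carbocation has an empty p orbital. The ring is fully conjugated.
Adding the contributions, 5 × 2 = 10 from the double-bond units + 0 from the C(methyl)(+) atom = 10.
10 = 4(2) + 2, which satisfies Hückel's 4n+2 rule.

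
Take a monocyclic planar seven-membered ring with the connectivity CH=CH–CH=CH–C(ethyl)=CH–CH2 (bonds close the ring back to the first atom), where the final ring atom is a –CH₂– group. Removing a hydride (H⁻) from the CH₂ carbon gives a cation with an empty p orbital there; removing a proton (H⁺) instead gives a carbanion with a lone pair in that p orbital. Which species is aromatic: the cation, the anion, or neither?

The cation

Once that carbon is sp², every ring atom has a p orbital and both ions are fully conjugated.
Cation: 3 × 2 + 0 = 6 π electrons → 4(1)+2, aromatic.
Anion: 3 × 2 + 2 = 8 π electrons → 4(2), antiaromatic.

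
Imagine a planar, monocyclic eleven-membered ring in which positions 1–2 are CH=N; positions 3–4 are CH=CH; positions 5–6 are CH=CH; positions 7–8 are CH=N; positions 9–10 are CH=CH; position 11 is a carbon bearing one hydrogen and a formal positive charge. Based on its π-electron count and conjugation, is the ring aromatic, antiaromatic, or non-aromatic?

The p orbitals form a continuous loop: every atom in a ring double bond is sp² and brings one electron to the p orbital; the doubly-bonded nitrogens are pyridine-type — their lone pairs lie in the ring plane, leaving one electron in the p orbital; the carbocation has an empty p orbital. The ring is fully conjugated.
Tallying contributions gives 5 × 2 = 10 from the double-bond units + 0 from the CH(+) atom = 10.
10 = 4(2) + 2, which satisfies Hückel's 4n+2 rule.

Aromatic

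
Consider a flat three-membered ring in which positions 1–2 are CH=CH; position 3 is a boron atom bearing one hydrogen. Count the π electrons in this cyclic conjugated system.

Check conjugation: each doubly-bonded ring atom is sp² with one p-orbital electron; the boron has an empty p orbital — every position has a p orbital, so the cyclic π system is continuous.
π-electron count: 1 × 2 = 2 from the double-bond unit + 0 from the BH atom = 2.

2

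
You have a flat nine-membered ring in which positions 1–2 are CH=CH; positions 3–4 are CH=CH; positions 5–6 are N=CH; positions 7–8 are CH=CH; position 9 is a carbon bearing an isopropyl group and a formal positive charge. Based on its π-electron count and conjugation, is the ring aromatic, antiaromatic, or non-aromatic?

Every ring atom contributes a p orbital perpendicular to the ring (the double-bond atoms are sp², each contributing one p electron; each =N– nitrogen is pyridine-type (lone pair in the sp² plane, one electron in the p orbital); the carbocation has an empty p orbital), so the π system is cyclic and fully conjugated.
π-electron count: 4 × 2 = 8 from the double-bond units + 0 from the C(isopropyl)(+) atom = 8.
With 8 = 4·2 π electrons, Hückel's rule classifies the planar ring as antiaromatic.

Antiaromatic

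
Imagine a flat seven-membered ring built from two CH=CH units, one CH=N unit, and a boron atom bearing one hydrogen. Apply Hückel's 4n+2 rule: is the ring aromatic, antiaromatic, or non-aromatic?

Aromatic

All ring atoms are sp² and supply a p orbital to the ring (the double-bond atoms are sp², each contributing one p electron; each sp² =N– keeps its lone pair in-plane and puts one electron into the π system; the boron has an empty p orbital); the conjugation is uninterrupted.
Tallying contributions gives 3 × 2 = 6 from the double-bond units + 0 from the BH atom = 6.
That gives a 4n+2 count (6, n = 1).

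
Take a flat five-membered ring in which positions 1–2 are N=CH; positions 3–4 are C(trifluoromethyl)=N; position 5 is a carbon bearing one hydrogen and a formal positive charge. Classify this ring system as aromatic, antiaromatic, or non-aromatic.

Every ring atom contributes a p orbital perpendicular to the ring (the double-bond atoms are sp², each contributing one p electron; each sp² =N– keeps its lone pair in-plane and puts one electron into the π system; the carbocation has an empty p orbital), so the π system is cyclic and fully conjugated.
Tallying contributions gives 2 × 2 = 4 from the double-bond units + 0 from the CH(+) atom = 4.
4 is a 4n count (n = 1), so the planar conjugated ring is antiaromatic.

Antiaromatic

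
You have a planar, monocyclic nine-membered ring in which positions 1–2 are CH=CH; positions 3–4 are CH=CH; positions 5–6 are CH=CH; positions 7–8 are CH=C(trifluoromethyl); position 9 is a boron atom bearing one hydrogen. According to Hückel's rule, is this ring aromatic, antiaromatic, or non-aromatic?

Every ring atom contributes a p orbital perpendicular to the ring (every atom in a ring double bond is sp² and brings one electron to the p orbital; the boron has an empty p orbital), so the π system is cyclic and fully conjugated.
Adding the contributions, 4 × 2 = 8 from the double-bond units + 0 from the BH atom = 8.
With 8 = 4·2 π electrons, Hückel's rule classifies the planar ring as antiaromatic.

Antiaromatic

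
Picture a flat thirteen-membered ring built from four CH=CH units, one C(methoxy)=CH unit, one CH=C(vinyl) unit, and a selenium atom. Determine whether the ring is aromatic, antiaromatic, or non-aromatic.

Check conjugation: each doubly-bonded ring atom is sp² with one p-orbital electron; the selenium donates one lone pair from its p orbital — every position has a p orbital, so the cyclic π system is continuous.
π-electron count: 6 × 2 = 12 from the double-bond units + 2 from the Se atom = 14.
Since 14 = 4·3 + 2, the ring meets the 4n+2 criterion.

Aromatic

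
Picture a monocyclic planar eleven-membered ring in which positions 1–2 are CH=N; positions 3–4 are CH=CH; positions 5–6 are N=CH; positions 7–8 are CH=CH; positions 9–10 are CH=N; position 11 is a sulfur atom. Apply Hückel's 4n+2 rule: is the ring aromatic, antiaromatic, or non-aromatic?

Antiaromatic

Every ring atom contributes a p orbital perpendicular to the ring (the double-bond atoms are sp², each contributing one p electron; the doubly-bonded nitrogens are pyridine-type — their lone pairs lie in the ring plane, leaving one electron in the p orbital; the sulfur donates one lone pair from its p orbital), so the π system is cyclic and fully conjugated.
π-electron count: 5 × 2 = 10 from the double-bond units + 2 from the S atom = 12.
12 is a 4n count (n = 3), so the planar conjugated ring is antiaromatic.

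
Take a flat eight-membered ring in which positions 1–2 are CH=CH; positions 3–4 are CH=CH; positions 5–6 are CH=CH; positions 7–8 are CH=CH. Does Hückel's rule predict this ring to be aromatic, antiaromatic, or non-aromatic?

Antiaromatic

The p orbitals form a continuous loop: every atom in a ring double bond is sp² and brings one electron to the p orbital. The ring is fully conjugated.
Counting π electrons: 4 × 2 = 8 from the 4 double-bond units.
8 = 4(2); a planar, fully conjugated 4n system is antiaromatic.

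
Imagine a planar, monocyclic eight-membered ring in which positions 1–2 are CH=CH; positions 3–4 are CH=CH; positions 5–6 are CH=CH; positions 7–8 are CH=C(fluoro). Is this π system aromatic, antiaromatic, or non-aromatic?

Antiaromatic

Check conjugation: each doubly-bonded ring atom is sp² with one p-orbital electron — every position has a p orbital, so the cyclic π system is continuous.
Adding the contributions, 4 × 2 = 8 from the 4 double-bond units.
8 = 4(2); a planar, fully conjugated 4n system is antiaromatic.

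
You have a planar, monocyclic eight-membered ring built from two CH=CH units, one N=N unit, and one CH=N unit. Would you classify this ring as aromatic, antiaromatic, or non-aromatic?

Every ring atom contributes a p orbital perpendicular to the ring (every atom in a ring double bond is sp² and brings one electron to the p orbital; each sp² =N– keeps its lone pair in-plane and puts one electron into the π system), so the π system is cyclic and fully conjugated.
Adding the contributions, 4 × 2 = 8 from the 4 double-bond units.
8 = 4(2); a planar, fully conjugated 4n system is antiaromatic.

Antiaromatic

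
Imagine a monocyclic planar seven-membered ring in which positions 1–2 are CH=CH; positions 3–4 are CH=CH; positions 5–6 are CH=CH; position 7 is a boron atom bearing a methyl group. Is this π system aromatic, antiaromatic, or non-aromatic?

The p orbitals form a continuous loop: every atom in a ring double bond is sp² and brings one electron to the p orbital; the boron has an empty p orbital. The ring is fully conjugated.
Adding the contributions, 3 × 2 = 6 from the double-bond units + 0 from the B(methyl) atom = 6.
Since 6 = 4·1 + 2, the ring meets the 4n+2 criterion.

Aromatic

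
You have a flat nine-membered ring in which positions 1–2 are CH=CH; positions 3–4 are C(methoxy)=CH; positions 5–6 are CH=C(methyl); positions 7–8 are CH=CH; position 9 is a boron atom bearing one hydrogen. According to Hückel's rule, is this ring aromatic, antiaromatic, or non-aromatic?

Antiaromatic

All ring atoms are sp² and supply a p orbital to the ring (the double-bond atoms are sp², each contributing one p electron; the boron has an empty p orbital); the conjugation is uninterrupted.
Tallying contributions gives 4 × 2 = 8 from the double-bond units + 0 from the BH atom = 8.
A 4n π count (8, n = 2) in a planar conjugated ring means antiaromatic.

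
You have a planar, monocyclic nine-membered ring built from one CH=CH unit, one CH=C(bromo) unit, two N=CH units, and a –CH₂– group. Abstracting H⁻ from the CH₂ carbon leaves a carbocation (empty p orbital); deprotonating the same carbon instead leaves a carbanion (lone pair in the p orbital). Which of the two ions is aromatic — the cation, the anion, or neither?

The anion

In either ion the ring is fully conjugated: every atom, including the new sp² carbon, supplies a p orbital.
Cation: 4 × 2 + 0 = 8 π electrons → 4(2), antiaromatic.
Anion: 4 × 2 + 2 = 10 π electrons → 4(2)+2, aromatic.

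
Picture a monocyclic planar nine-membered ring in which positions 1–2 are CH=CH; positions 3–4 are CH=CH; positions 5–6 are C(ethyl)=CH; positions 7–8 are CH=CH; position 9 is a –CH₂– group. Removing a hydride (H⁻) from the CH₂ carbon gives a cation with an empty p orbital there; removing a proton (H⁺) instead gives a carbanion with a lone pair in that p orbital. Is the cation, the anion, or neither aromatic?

In both ions every ring atom is sp² and contributes a p orbital, so both rings are fully conjugated.
Cation: 4 × 2 + 0 = 8 π electrons → 4(2), antiaromatic.
Anion: 4 × 2 + 2 = 10 π electrons → 4(2)+2, aromatic.

The anion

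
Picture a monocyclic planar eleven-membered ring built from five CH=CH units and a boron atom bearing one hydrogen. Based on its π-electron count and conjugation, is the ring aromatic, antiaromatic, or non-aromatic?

Aromatic

All ring atoms are sp² and supply a p orbital to the ring (the double-bond atoms are sp², each contributing one p electron; the boron has an empty p orbital); the conjugation is uninterrupted.
Counting π electrons: 5 × 2 = 10 from the double-bond units + 0 from the BH atom = 10.
Since 10 = 4·2 + 2, the ring meets the 4n+2 criterion.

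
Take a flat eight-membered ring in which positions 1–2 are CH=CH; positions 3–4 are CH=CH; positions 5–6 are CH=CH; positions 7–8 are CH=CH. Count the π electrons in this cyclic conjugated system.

8

The p orbitals form a continuous loop: every atom in a ring double bond is sp² and brings one electron to the p orbital. The ring is fully conjugated.
Counting π electrons: 4 × 2 = 8 from the 4 double-bond units.
(The species described is cyclooctatetraene.)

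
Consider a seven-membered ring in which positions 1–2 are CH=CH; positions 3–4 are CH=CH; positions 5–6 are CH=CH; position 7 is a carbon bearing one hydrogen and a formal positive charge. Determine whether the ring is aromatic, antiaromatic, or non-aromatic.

Aromatic

The p orbitals form a continuous loop: the double-bond atoms are sp², each contributing one p electron; the carbocation has an empty p orbital. The ring is fully conjugated.
Counting π electrons: 3 × 2 = 6 from the double-bond units + 0 from the CH(+) atom = 6.
Since 6 = 4·1 + 2, the ring meets the 4n+2 criterion.
(The species described is the tropylium cation.)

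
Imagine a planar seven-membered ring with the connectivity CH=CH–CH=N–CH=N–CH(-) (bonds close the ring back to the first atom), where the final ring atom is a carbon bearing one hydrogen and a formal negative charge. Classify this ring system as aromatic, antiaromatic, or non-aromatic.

All ring atoms are sp² and supply a p orbital to the ring (the double-bond atoms are sp², each contributing one p electron; each =N– nitrogen is pyridine-type (lone pair in the sp² plane, one electron in the p orbital); the carbanion's lone pair occupies the p orbital); the conjugation is uninterrupted.
Tallying contributions gives 3 × 2 = 6 from the double-bond units + 2 from the CH(-) atom = 8.
With 8 = 4·2 π electrons, Hückel's rule classifies the planar ring as antiaromatic.

Antiaromatic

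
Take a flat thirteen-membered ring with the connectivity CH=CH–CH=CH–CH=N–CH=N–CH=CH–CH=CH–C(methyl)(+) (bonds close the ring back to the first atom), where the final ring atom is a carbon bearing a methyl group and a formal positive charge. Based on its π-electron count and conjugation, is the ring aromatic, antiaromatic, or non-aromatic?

Every ring atom contributes a p orbital perpendicular to the ring (every atom in a ring double bond is sp² and brings one electron to the p orbital; the doubly-bonded nitrogens are pyridine-type — their lone pairs lie in the ring plane, leaving one electron in the p orbital; the carbocation has an empty p orbital), so the π system is cyclic and fully conjugated.
π-electron count: 6 × 2 = 12 from the double-bond units + 0 from the C(methyl)(+) atom = 12.
A 4n π count (12, n = 3) in a planar conjugated ring means antiaromatic.

Antiaromatic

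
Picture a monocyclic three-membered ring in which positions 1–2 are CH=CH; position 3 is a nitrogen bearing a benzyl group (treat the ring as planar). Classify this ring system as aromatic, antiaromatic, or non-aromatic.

The p orbitals form a continuous loop: the double-bond atoms are sp², each contributing one p electron; the pyrrole-type nitrogen donates its lone pair from the p orbital. The ring is fully conjugated.
π-electron count: 1 × 2 = 2 from the double-bond unit + 2 from the N(benzyl) atom = 4.
With 4 = 4·1 π electrons, Hückel's rule classifies the planar ring as antiaromatic.

Antiaromatic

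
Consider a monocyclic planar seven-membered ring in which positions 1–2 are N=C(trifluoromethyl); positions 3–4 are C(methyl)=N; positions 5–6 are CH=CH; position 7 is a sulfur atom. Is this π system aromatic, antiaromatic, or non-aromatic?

Antiaromatic

The p orbitals form a continuous loop: each doubly-bonded ring atom is sp² with one p-orbital electron; the doubly-bonded nitrogens are pyridine-type — their lone pairs lie in the ring plane, leaving one electron in the p orbital; the sulfur donates one lone pair from its p orbital. The ring is fully conjugated.
Counting π electrons: 3 × 2 = 6 from the double-bond units + 2 from the S atom = 8.
8 = 4(2); a planar, fully conjugated 4n system is antiaromatic.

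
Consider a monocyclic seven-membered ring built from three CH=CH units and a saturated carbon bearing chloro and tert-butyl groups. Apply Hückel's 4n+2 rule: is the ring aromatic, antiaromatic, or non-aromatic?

Non-aromatic

The C(chloro)(tert-butyl) carbon is saturated: that saturated carbon is sp³ and has no p orbital in the ring π system. Conjugation is not continuous around the ring.
Broken conjugation rules out both aromaticity and antiaromaticity.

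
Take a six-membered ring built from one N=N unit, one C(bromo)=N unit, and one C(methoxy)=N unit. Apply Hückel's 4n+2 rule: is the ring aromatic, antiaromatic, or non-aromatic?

Aromatic

Every ring atom contributes a p orbital perpendicular to the ring (the double-bond atoms are sp², each contributing one p electron; each sp² =N– keeps its lone pair in-plane and puts one electron into the π system), so the π system is cyclic and fully conjugated.
Counting π electrons: 3 × 2 = 6 from the 3 double-bond units.
6 = 4(1) + 2, which satisfies Hückel's 4n+2 rule.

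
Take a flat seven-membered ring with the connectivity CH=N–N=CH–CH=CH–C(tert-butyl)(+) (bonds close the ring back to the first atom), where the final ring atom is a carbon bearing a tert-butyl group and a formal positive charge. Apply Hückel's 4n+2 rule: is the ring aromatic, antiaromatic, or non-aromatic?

Every ring atom contributes a p orbital perpendicular to the ring (each doubly-bonded ring atom is sp² with one p-orbital electron; each sp² =N– keeps its lone pair in-plane and puts one electron into the π system; the carbocation has an empty p orbital), so the π system is cyclic and fully conjugated.
Tallying contributions gives 3 × 2 = 6 from the double-bond units + 0 from the C(tert-butyl)(+) atom = 6.
That gives a 4n+2 count (6, n = 1).

Aromatic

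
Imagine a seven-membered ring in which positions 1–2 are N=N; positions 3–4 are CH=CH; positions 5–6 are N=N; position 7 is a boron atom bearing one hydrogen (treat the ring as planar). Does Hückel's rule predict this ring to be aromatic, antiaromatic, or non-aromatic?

Aromatic

The p orbitals form a continuous loop: each doubly-bonded ring atom is sp² with one p-orbital electron; each sp² =N– keeps its lone pair in-plane and puts one electron into the π system; the boron has an empty p orbital. The ring is fully conjugated.
Tallying contributions gives 3 × 2 = 6 from the double-bond units + 0 from the BH atom = 6.
With 6 π electrons (n = 1), the Hückel 4n+2 condition holds.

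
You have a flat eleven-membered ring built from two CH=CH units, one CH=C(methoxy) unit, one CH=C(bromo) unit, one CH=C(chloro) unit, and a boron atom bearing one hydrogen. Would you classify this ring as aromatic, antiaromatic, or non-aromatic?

Aromatic

The p orbitals form a continuous loop: every atom in a ring double bond is sp² and brings one electron to the p orbital; the boron has an empty p orbital. The ring is fully conjugated.
π-electron count: 5 × 2 = 10 from the double-bond units + 0 from the BH atom = 10.
10 = 4(2) + 2, which satisfies Hückel's 4n+2 rule.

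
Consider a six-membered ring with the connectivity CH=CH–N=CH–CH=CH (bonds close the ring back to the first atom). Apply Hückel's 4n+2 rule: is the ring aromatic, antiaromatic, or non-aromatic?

Aromatic

Every ring atom contributes a p orbital perpendicular to the ring (every atom in a ring double bond is sp² and brings one electron to the p orbital; each =N– nitrogen is pyridine-type (lone pair in the sp² plane, one electron in the p orbital)), so the π system is cyclic and fully conjugated.
Counting π electrons: 3 × 2 = 6 from the 3 double-bond units.
6 = 4(1) + 2, which satisfies Hückel's 4n+2 rule.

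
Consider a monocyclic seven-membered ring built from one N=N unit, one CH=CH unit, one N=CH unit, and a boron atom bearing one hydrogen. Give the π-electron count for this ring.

Check conjugation: every atom in a ring double bond is sp² and brings one electron to the p orbital; each =N– nitrogen is pyridine-type (lone pair in the sp² plane, one electron in the p orbital); the boron has an empty p orbital — every position has a p orbital, so the cyclic π system is continuous.
Tallying contributions gives 3 × 2 = 6 from the double-bond units + 0 from the BH atom = 6.

6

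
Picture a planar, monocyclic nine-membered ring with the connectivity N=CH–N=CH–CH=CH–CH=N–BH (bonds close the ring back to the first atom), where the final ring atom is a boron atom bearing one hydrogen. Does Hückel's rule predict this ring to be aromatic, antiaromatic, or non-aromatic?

Antiaromatic

Check conjugation: every atom in a ring double bond is sp² and brings one electron to the p orbital; each sp² =N– keeps its lone pair in-plane and puts one electron into the π system; the boron has an empty p orbital — every position has a p orbital, so the cyclic π system is continuous.
Tallying contributions gives 4 × 2 = 8 from the double-bond units + 0 from the BH atom = 8.
8 is a 4n count (n = 2), so the planar conjugated ring is antiaromatic.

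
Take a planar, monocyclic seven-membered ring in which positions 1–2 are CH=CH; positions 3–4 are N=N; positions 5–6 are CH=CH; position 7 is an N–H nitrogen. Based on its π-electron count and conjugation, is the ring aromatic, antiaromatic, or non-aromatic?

Antiaromatic

The p orbitals form a continuous loop: each doubly-bonded ring atom is sp² with one p-orbital electron; the doubly-bonded nitrogens are pyridine-type — their lone pairs lie in the ring plane, leaving one electron in the p orbital; the pyrrole-type nitrogen donates its lone pair from the p orbital. The ring is fully conjugated.
π-electron count: 3 × 2 = 6 from the double-bond units + 2 from the NH atom = 8.
8 is a 4n count (n = 2), so the planar conjugated ring is antiaromatic.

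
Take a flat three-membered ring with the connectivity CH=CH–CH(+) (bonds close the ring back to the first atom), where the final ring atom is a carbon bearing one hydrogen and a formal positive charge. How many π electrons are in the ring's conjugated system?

2

The p orbitals form a continuous loop: each doubly-bonded ring atom is sp² with one p-orbital electron; the carbocation has an empty p orbital. The ring is fully conjugated.
Adding the contributions, 1 × 2 = 2 from the double-bond unit + 0 from the CH(+) atom = 2.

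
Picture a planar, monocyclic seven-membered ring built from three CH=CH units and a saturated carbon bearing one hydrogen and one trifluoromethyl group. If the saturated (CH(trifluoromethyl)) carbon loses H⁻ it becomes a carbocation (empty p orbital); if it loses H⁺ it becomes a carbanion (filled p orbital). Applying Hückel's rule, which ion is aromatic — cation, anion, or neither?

The cation

In either ion the ring is fully conjugated: every atom, including the new sp² carbon, supplies a p orbital.
Cation: 3 × 2 + 0 = 6 π electrons → 4(1)+2, aromatic.
Anion: 3 × 2 + 2 = 8 π electrons → 4(2), antiaromatic.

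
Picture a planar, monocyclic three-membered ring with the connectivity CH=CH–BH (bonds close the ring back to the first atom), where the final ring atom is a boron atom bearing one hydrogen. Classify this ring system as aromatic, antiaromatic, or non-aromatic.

Every ring atom contributes a p orbital perpendicular to the ring (every atom in a ring double bond is sp² and brings one electron to the p orbital; the boron has an empty p orbital), so the π system is cyclic and fully conjugated.
π-electron count: 1 × 2 = 2 from the double-bond unit + 0 from the BH atom = 2.
2 = 4(0) + 2, which satisfies Hückel's 4n+2 rule.

Aromatic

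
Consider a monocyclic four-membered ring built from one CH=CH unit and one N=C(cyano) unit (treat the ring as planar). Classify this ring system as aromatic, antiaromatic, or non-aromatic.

The p orbitals form a continuous loop: each doubly-bonded ring atom is sp² with one p-orbital electron; each =N– nitrogen is pyridine-type (lone pair in the sp² plane, one electron in the p orbital). The ring is fully conjugated.
Adding the contributions, 2 × 2 = 4 from the 2 double-bond units.
A 4n π count (4, n = 1) in a planar conjugated ring means antiaromatic.

Antiaromatic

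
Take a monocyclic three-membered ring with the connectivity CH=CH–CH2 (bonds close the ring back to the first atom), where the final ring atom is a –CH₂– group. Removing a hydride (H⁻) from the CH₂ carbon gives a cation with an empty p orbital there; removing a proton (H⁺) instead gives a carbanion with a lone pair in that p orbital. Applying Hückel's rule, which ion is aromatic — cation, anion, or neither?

Once that carbon is sp², every ring atom has a p orbital and both ions are fully conjugated.
Cation: 1 × 2 + 0 = 2 π electrons → 4(0)+2, aromatic.
Anion: 1 × 2 + 2 = 4 π electrons → 4(1), antiaromatic.

The cation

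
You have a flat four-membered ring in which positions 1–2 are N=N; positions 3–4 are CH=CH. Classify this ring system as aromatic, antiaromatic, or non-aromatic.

The p orbitals form a continuous loop: the double-bond atoms are sp², each contributing one p electron; the doubly-bonded nitrogens are pyridine-type — their lone pairs lie in the ring plane, leaving one electron in the p orbital. The ring is fully conjugated.
Tallying contributions gives 2 × 2 = 4 from the 2 double-bond units.
With 4 = 4·1 π electrons, Hückel's rule classifies the planar ring as antiaromatic.

Antiaromatic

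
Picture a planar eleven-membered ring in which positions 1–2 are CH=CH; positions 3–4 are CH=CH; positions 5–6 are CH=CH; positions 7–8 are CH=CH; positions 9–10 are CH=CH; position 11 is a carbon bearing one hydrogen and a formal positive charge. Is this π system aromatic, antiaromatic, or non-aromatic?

All ring atoms are sp² and supply a p orbital to the ring (each doubly-bonded ring atom is sp² with one p-orbital electron; the carbocation has an empty p orbital); the conjugation is uninterrupted.
Adding the contributions, 5 × 2 = 10 from the double-bond units + 0 from the CH(+) atom = 10.
10 = 4(2) + 2, which satisfies Hückel's 4n+2 rule.

Aromatic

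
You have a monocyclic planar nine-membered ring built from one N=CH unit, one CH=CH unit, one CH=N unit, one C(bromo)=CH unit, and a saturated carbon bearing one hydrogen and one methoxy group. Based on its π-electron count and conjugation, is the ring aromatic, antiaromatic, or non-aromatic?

Because that saturated carbon is sp³ and has no p orbital in the ring π system at the CH(methoxy) position, the π system cannot extend all the way around the ring.
Broken conjugation rules out both aromaticity and antiaromaticity.

Non-aromatic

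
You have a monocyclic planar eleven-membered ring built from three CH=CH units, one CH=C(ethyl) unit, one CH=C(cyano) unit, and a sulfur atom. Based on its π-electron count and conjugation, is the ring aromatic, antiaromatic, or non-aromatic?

Antiaromatic

The p orbitals form a continuous loop: each doubly-bonded ring atom is sp² with one p-orbital electron; the sulfur donates one lone pair from its p orbital. The ring is fully conjugated.
π-electron count: 5 × 2 = 10 from the double-bond units + 2 from the S atom = 12.
A 4n π count (12, n = 3) in a planar conjugated ring means antiaromatic.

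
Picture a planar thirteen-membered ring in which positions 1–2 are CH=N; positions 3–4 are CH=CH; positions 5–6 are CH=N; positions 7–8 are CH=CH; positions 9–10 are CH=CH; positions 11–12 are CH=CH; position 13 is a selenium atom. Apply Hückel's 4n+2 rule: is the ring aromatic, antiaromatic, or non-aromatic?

Every ring atom contributes a p orbital perpendicular to the ring (each doubly-bonded ring atom is sp² with one p-orbital electron; each sp² =N– keeps its lone pair in-plane and puts one electron into the π system; the selenium donates one lone pair from its p orbital), so the π system is cyclic and fully conjugated.
Adding the contributions, 6 × 2 = 12 from the double-bond units + 2 from the Se atom = 14.
Since 14 = 4·3 + 2, the ring meets the 4n+2 criterion.

Aromatic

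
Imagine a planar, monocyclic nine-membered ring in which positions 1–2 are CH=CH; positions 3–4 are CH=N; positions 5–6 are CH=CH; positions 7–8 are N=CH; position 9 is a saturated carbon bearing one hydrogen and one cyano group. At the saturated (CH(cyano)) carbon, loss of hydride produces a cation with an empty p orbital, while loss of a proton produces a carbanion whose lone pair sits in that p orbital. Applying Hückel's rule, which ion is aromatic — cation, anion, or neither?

In either ion the ring is fully conjugated: every atom, including the new sp² carbon, supplies a p orbital.
Cation: 4 × 2 + 0 = 8 π electrons → 4(2), antiaromatic.
Anion: 4 × 2 + 2 = 10 π electrons → 4(2)+2, aromatic.

The anion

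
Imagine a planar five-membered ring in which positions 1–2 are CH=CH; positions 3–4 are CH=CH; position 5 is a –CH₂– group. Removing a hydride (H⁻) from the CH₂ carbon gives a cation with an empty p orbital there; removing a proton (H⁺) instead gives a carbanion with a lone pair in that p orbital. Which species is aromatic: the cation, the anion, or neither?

The anion

Both ions have a continuous loop of p orbitals — each ring atom is sp².
Cation: 2 × 2 + 0 = 4 π electrons → 4(1), antiaromatic.
Anion: 2 × 2 + 2 = 6 π electrons → 4(1)+2, aromatic.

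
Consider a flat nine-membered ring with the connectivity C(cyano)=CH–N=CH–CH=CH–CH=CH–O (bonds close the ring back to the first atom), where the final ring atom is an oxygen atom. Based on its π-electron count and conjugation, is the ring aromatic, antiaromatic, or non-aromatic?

Aromatic

Check conjugation: each doubly-bonded ring atom is sp² with one p-orbital electron; each =N– nitrogen is pyridine-type (lone pair in the sp² plane, one electron in the p orbital); the oxygen donates one lone pair from its p orbital — every position has a p orbital, so the cyclic π system is continuous.
Counting π electrons: 4 × 2 = 8 from the double-bond units + 2 from the O atom = 10.
With 10 π electrons (n = 2), the Hückel 4n+2 condition holds.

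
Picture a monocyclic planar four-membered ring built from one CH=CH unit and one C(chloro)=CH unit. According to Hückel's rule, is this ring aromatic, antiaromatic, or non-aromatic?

Antiaromatic

All ring atoms are sp² and supply a p orbital to the ring (the double-bond atoms are sp², each contributing one p electron); the conjugation is uninterrupted.
Tallying contributions gives 2 × 2 = 4 from the 2 double-bond units.
4 = 4(1); a planar, fully conjugated 4n system is antiaromatic.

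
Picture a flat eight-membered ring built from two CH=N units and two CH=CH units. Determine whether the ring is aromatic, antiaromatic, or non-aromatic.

Antiaromatic

Check conjugation: the double-bond atoms are sp², each contributing one p electron; each =N– nitrogen is pyridine-type (lone pair in the sp² plane, one electron in the p orbital) — every position has a p orbital, so the cyclic π system is continuous.
Counting π electrons: 4 × 2 = 8 from the 4 double-bond units.
With 8 = 4·2 π electrons, Hückel's rule classifies the planar ring as antiaromatic.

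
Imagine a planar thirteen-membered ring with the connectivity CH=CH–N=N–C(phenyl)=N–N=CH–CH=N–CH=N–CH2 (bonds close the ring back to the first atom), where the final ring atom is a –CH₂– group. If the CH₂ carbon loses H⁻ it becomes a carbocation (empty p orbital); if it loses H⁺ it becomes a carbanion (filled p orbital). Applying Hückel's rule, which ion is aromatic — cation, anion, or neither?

The anion

In both ions every ring atom is sp² and contributes a p orbital, so both rings are fully conjugated.
Cation: 6 × 2 + 0 = 12 π electrons → 4(3), antiaromatic.
Anion: 6 × 2 + 2 = 14 π electrons → 4(3)+2, aromatic.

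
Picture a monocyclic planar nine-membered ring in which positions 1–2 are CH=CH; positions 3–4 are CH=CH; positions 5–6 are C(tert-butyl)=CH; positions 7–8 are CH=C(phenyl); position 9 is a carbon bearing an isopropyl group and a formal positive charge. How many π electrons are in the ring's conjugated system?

8

The p orbitals form a continuous loop: every atom in a ring double bond is sp² and brings one electron to the p orbital; the carbocation has an empty p orbital. The ring is fully conjugated.
Counting π electrons: 4 × 2 = 8 from the double-bond units + 0 from the C(isopropyl)(+) atom = 8.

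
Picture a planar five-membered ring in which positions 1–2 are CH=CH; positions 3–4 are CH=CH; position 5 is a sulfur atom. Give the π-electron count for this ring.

6

The p orbitals form a continuous loop: every atom in a ring double bond is sp² and brings one electron to the p orbital; the sulfur donates one lone pair from its p orbital. The ring is fully conjugated.
Counting π electrons: 2 × 2 = 4 from the double-bond units + 2 from the S atom = 6.
(This ring is thiophene.)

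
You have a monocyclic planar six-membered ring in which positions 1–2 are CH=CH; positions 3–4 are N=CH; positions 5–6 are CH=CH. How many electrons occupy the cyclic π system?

6

Every ring atom contributes a p orbital perpendicular to the ring (the double-bond atoms are sp², each contributing one p electron; the doubly-bonded nitrogens are pyridine-type — their lone pairs lie in the ring plane, leaving one electron in the p orbital), so the π system is cyclic and fully conjugated.
π-electron count: 3 × 2 = 6 from the 3 double-bond units.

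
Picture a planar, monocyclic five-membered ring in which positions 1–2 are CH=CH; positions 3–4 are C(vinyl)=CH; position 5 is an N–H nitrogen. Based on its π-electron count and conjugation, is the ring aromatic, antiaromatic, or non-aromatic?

Every ring atom contributes a p orbital perpendicular to the ring (every atom in a ring double bond is sp² and brings one electron to the p orbital; the pyrrole-type nitrogen donates its lone pair from the p orbital), so the π system is cyclic and fully conjugated.
Adding the contributions, 2 × 2 = 4 from the double-bond units + 2 from the NH atom = 6.
With 6 π electrons (n = 1), the Hückel 4n+2 condition holds.

Aromatic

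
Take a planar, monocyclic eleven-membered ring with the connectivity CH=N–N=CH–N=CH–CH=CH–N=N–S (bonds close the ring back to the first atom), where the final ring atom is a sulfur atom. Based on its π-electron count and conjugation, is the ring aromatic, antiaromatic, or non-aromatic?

Every ring atom contributes a p orbital perpendicular to the ring (every atom in a ring double bond is sp² and brings one electron to the p orbital; each =N– nitrogen is pyridine-type (lone pair in the sp² plane, one electron in the p orbital); the sulfur donates one lone pair from its p orbital), so the π system is cyclic and fully conjugated.
Adding the contributions, 5 × 2 = 10 from the double-bond units + 2 from the S atom = 12.
12 = 4(3); a planar, fully conjugated 4n system is antiaromatic.

Antiaromatic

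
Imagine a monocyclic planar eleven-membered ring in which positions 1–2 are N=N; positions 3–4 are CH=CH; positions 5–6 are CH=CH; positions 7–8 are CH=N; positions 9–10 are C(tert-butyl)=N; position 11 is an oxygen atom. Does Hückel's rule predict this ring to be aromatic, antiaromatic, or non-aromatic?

Antiaromatic

All ring atoms are sp² and supply a p orbital to the ring (each doubly-bonded ring atom is sp² with one p-orbital electron; each =N– nitrogen is pyridine-type (lone pair in the sp² plane, one electron in the p orbital); the oxygen donates one lone pair from its p orbital); the conjugation is uninterrupted.
Tallying contributions gives 5 × 2 = 10 from the double-bond units + 2 from the O atom = 12.
A 4n π count (12, n = 3) in a planar conjugated ring means antiaromatic.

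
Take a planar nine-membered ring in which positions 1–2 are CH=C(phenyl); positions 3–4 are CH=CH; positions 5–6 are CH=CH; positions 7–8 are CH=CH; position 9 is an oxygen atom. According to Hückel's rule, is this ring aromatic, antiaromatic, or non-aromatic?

Aromatic

Check conjugation: the double-bond atoms are sp², each contributing one p electron; the oxygen donates one lone pair from its p orbital — every position has a p orbital, so the cyclic π system is continuous.
π-electron count: 4 × 2 = 8 from the double-bond units + 2 from the O atom = 10.
With 10 π electrons (n = 2), the Hückel 4n+2 condition holds.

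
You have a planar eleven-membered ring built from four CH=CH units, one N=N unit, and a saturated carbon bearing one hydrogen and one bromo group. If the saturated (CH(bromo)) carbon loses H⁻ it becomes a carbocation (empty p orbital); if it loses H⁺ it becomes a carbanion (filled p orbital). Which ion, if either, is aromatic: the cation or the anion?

The cation

Once that carbon is sp², every ring atom has a p orbital and both ions are fully conjugated.
Cation: 5 × 2 + 0 = 10 π electrons → 4(2)+2, aromatic.
Anion: 5 × 2 + 2 = 12 π electrons → 4(3), antiaromatic.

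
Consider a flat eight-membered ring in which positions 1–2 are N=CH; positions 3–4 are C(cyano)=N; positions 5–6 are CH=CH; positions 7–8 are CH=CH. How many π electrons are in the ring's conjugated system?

Check conjugation: every atom in a ring double bond is sp² and brings one electron to the p orbital; each =N– nitrogen is pyridine-type (lone pair in the sp² plane, one electron in the p orbital) — every position has a p orbital, so the cyclic π system is continuous.
Adding the contributions, 4 × 2 = 8 from the 4 double-bond units.

8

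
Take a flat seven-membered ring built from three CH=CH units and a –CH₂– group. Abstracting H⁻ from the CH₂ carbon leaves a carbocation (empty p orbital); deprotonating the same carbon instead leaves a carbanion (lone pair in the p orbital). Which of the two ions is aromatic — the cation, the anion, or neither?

In both ions every ring atom is sp² and contributes a p orbital, so both rings are fully conjugated.
Cation: 3 × 2 + 0 = 6 π electrons → 4(1)+2, aromatic.
Anion: 3 × 2 + 2 = 8 π electrons → 4(2), antiaromatic.

The cation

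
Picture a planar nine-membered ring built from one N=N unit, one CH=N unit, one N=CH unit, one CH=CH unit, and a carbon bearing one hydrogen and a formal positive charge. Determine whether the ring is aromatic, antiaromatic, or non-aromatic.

Antiaromatic

The p orbitals form a continuous loop: every atom in a ring double bond is sp² and brings one electron to the p orbital; each sp² =N– keeps its lone pair in-plane and puts one electron into the π system; the carbocation has an empty p orbital. The ring is fully conjugated.
Tallying contributions gives 4 × 2 = 8 from the double-bond units + 0 from the CH(+) atom = 8.
8 = 4(2); a planar, fully conjugated 4n system is antiaromatic.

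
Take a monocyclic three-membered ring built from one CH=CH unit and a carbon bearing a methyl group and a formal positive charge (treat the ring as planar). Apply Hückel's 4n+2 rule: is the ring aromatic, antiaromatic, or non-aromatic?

Aromatic

Check conjugation: each doubly-bonded ring atom is sp² with one p-orbital electron; the carbocation has an empty p orbital — every position has a p orbital, so the cyclic π system is continuous.
Tallying contributions gives 1 × 2 = 2 from the double-bond unit + 0 from the C(methyl)(+) atom = 2.
Since 2 = 4·0 + 2, the ring meets the 4n+2 criterion.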